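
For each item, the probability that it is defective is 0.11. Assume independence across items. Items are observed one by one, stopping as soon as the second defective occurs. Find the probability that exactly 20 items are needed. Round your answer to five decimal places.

0.02822

Y = trial on which the second success occurs; negative binomial, r=2, p=0.11.
P(Y=20) = C(19,1) · p^2 · (1−p)^18
= 19 · 0.0121 · 0.12275 = 0.0282201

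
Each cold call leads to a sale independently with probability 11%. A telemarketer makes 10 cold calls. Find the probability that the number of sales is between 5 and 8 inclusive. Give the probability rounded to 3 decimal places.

X ~ Binomial(10, 0.11); P(5 ≤ X ≤ 8) = Σ C(10,k) p^k (1−p)^(10−k) over k:
  k=5: C(10,5)·0.11^5·0.89^5 = 0.00227
  k=6: C(10,6)·0.11^6·0.89^4 = 0.00023
  k=7: C(10,7)·0.11^7·0.89^3 = 0.00002
  k=8: C(10,8)·0.11^8·0.89^2 = 0.00000
Total = 0.00252

0.003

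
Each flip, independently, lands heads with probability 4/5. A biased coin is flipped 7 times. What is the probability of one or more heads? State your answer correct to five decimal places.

P(at least one) = 1 − P(none) = 1 − (1 − 0.80)^7
= 1 − 0.0000128 = 0.9999872

0.99999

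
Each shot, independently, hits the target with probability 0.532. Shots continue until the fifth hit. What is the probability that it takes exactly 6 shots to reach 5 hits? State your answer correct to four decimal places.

0.0997

Y = trial on which the fifth success occurs; negative binomial, r=5, p=0.532.
P(Y=6) = C(5,4) · p^5 · (1−p)^1
= 5 · 0.042615 · 0.468 = 0.099718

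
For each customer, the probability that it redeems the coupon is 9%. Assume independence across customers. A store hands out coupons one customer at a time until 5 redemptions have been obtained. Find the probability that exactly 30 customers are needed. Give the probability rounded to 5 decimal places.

Y = trial on which the fifth success occurs; negative binomial, r=5, p=0.09.
P(Y=30) = C(29,4) · p^5 · (1−p)^25
= 23751 · 5.9049e-06 · 0.094631 = 0.0132718

0.01327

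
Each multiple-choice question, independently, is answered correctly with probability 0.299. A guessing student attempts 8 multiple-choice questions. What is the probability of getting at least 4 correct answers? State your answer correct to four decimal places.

0.1923

X ~ Binomial(8, 0.299); P(X ≥ 4) = Σ C(8,k) p^k (1−p)^(8−k) over k:
  k=4: C(8,4)·0.299^4·0.701^4 = 0.135100
  k=5: C(8,5)·0.299^5·0.701^3 = 0.046100
  k=6: C(8,6)·0.299^6·0.701^2 = 0.009832
  k=7: C(8,7)·0.299^7·0.701^1 = 0.001198
  k=8: C(8,8)·0.299^8·0.701^0 = 0.000064
Total = 0.192293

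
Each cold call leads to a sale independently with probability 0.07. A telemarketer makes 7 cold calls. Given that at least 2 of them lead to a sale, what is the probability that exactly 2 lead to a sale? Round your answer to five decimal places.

X ~ Binomial(7, 0.07). Want P(X=2 | X≥2) = P(X=2) / P(X≥2).
P(X=2) = C(7,2)·0.07^2·0.93^5 = 0.0715863
P(X≥2) = 1 − 0.6017009 − 0.3170252 = 0.0812739
Ratio = 0.0715863 / 0.0812739 = 0.8808030

0.88080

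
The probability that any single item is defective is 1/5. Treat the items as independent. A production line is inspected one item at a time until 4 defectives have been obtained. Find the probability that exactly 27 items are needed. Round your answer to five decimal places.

0.02456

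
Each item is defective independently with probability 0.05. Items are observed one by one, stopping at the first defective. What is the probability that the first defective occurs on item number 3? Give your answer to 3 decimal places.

Geometric (trials to first success), p = 0.05.
P(Y = 3) = (1−p)^2 · p = 0.9025 · 0.05 = 0.04512

0.045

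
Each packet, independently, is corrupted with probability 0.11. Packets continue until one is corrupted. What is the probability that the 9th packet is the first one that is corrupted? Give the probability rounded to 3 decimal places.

0.043

Geometric (trials to first success), p = 0.11.
P(Y = 9) = (1−p)^8 · p = 0.39366 · 0.11 = 0.04330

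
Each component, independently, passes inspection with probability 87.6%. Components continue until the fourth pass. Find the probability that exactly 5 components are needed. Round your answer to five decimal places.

0.29208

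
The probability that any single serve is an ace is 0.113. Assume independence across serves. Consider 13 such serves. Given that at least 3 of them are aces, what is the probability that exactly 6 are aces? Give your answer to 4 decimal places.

X ~ Binomial(13, 0.113). Want P(X=6 | X≥3) = P(X=6) / P(X≥3).
P(X=6) = C(13,6)·0.113^6·0.887^7 = 0.001543
P(X≥3) = 1 − 0.210381 − 0.348422 − 0.266325 = 0.174872
Ratio = 0.001543 / 0.174872 = 0.008825

0.0088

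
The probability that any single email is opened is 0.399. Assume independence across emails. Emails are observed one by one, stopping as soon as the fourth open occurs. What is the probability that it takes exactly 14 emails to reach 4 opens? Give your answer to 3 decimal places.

0.045

Y = trial on which the fourth success occurs; negative binomial, r=4, p=0.399.
P(Y=14) = C(13,3) · p^4 · (1−p)^10
= 286 · 0.025345 · 0.0061482 = 0.04457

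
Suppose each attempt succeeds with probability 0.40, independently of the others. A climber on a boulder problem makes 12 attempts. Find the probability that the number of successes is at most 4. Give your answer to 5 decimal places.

X ~ Binomial(12, 0.40); P(X ≤ 4) = Σ C(12,k) p^k (1−p)^(12−k) over k:
  k=0: C(12,0)·0.40^0·0.60^12 = 0.0021768
  k=1: C(12,1)·0.40^1·0.60^11 = 0.0174143
  k=2: C(12,2)·0.40^2·0.60^10 = 0.0638523
  k=3: C(12,3)·0.40^3·0.60^9 = 0.1418940
  k=4: C(12,4)·0.40^4·0.60^8 = 0.2128409
Total = 0.4381782

0.43818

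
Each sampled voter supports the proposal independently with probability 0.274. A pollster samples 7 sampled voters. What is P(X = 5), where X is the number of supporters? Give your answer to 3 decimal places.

X ~ Binomial(n=7, p=0.274).
P(X=5) = C(7,5) · p^5 · (1−p)^2
= 21 · 0.0015444 · 0.52708 = 0.01709

0.017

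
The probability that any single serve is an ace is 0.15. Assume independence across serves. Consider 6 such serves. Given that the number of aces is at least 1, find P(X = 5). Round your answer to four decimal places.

X ~ Binomial(6, 0.15). Want P(X=5 | X≥1) = P(X=5) / P(X≥1).
P(X=5) = C(6,5)·0.15^5·0.85^1 = 0.000387
P(X≥1) = 1 − 0.377150 = 0.622850
Ratio = 0.000387 / 0.622850 = 0.000622

0.0006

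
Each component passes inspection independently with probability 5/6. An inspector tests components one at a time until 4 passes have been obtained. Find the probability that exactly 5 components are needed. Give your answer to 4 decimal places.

0.3215

Y = trial on which the fourth success occurs; negative binomial, r=4, p=0.833333.
P(Y=5) = C(4,3) · p^4 · (1−p)^1
= 4 · 0.48225 · 0.16667 = 0.321502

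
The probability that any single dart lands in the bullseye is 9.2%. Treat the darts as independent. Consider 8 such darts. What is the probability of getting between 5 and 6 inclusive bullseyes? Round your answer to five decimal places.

0.00029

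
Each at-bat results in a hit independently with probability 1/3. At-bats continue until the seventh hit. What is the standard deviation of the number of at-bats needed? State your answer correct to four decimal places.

6.4807

Y = total at-bats until the seventh success; negative binomial with r=7, p=0.333333.
SD(Y) = √[r(1−p)/p²] = √(42.000000) = 6.480741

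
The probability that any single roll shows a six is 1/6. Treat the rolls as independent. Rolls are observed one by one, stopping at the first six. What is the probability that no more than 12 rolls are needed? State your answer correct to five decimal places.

0.88784

Y = number of rolls to the first success; geometric, p = 0.166667.
P(Y ≤ 12) = 1 − (1−p)^12 = 1 − 0.1121567 = 0.8878433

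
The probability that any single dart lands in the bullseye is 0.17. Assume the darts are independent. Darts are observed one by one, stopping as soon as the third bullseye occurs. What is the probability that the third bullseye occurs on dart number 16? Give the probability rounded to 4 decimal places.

0.0458

Y = trial on which the third success occurs; negative binomial, r=3, p=0.17.
P(Y=16) = C(15,2) · p^3 · (1−p)^13
= 105 · 0.004913 · 0.088719 = 0.045767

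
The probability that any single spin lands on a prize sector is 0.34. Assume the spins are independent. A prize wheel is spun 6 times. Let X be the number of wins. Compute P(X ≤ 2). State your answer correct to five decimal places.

0.66715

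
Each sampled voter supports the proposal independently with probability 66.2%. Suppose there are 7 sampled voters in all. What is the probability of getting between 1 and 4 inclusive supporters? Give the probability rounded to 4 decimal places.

0.4396

X ~ Binomial(7, 0.662); P(1 ≤ X ≤ 4) = Σ C(7,k) p^k (1−p)^(7−k) over k:
  k=1: C(7,1)·0.662^1·0.338^6 = 0.006910
  k=2: C(7,2)·0.662^2·0.338^5 = 0.040599
  k=3: C(7,3)·0.662^3·0.338^4 = 0.132528
  k=4: C(7,4)·0.662^4·0.338^3 = 0.259567
Total = 0.439605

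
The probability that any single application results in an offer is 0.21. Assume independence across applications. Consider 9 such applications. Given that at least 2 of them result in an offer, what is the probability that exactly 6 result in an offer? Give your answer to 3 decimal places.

0.006

X ~ Binomial(9, 0.21). Want P(X=6 | X≥2) = P(X=6) / P(X≥2).
P(X=6) = C(9,6)·0.21^6·0.79^3 = 0.00355
P(X≥2) = 1 − 0.11985 − 0.28673 = 0.59341
Ratio = 0.00355 / 0.59341 = 0.00599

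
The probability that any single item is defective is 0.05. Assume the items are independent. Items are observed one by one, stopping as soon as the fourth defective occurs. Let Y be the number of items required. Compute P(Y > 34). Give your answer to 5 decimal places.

0.91187

Needing more than 34 items ⇔ fewer than 4 successes in the first 34. With X ~ Binomial(34, 0.05), P(Y > 34) = P(X ≤ 3).
  k=0: C(34,0)·0.05^0·0.95^34 = 0.1748246
  k=1: C(34,1)·0.05^1·0.95^33 = 0.3128440
  k=2: C(34,2)·0.05^2·0.95^32 = 0.2716804
  k=3: C(34,3)·0.05^3·0.95^31 = 0.1525223
P(X ≤ 3) = 0.9118713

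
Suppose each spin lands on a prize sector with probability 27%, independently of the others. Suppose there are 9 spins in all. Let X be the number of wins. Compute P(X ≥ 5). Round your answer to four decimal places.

X ~ Binomial(9, 0.27); P(X ≥ 5) = Σ C(9,k) p^k (1−p)^(9−k) over k:
  k=5: C(9,5)·0.27^5·0.73^4 = 0.051343
  k=6: C(9,6)·0.27^6·0.73^3 = 0.012660
  k=7: C(9,7)·0.27^7·0.73^2 = 0.002007
  k=8: C(9,8)·0.27^8·0.73^1 = 0.000186
  k=9: C(9,9)·0.27^9·0.73^0 = 0.000008
Total = 0.066203

0.0662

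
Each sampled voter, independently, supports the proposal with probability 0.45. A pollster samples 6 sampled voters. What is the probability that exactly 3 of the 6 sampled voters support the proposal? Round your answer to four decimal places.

0.3032

X ~ Binomial(n=6, p=0.45).
P(X=3) = C(6,3) · p^3 · (1−p)^3
= 20 · 0.091125 · 0.16637 = 0.303218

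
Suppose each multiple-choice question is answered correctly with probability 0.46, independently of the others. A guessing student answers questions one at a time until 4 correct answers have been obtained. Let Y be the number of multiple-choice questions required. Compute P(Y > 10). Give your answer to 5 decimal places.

0.24530

Needing more than 10 multiple-choice questions ⇔ fewer than 4 successes in the first 10. With X ~ Binomial(10, 0.46), P(Y > 10) = P(X ≤ 3).
  k=0: C(10,0)·0.46^0·0.54^10 = 0.0021083
  k=1: C(10,1)·0.46^1·0.54^9 = 0.0179598
  k=2: C(10,2)·0.46^2·0.54^8 = 0.0688459
  k=3: C(10,3)·0.46^3·0.54^7 = 0.1563907
P(X ≤ 3) = 0.2453048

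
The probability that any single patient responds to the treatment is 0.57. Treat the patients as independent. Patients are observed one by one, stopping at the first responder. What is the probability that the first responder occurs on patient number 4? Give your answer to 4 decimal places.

Geometric (trials to first success), p = 0.57.
P(Y = 4) = (1−p)^3 · p = 0.079507 · 0.57 = 0.045319

0.0453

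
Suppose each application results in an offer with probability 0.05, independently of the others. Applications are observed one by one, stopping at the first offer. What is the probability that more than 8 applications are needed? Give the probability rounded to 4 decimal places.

0.6634

Y = number of applications to the first success; geometric, p = 0.05.
P(Y > 8) = P(first 8 all fail) = (1−p)^8 = 0.663420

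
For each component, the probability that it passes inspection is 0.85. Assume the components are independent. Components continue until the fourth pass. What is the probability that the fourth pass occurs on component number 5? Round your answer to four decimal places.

0.3132

Y = trial on which the fourth success occurs; negative binomial, r=4, p=0.85.
P(Y=5) = C(4,3) · p^4 · (1−p)^1
= 4 · 0.52201 · 0.15 = 0.313204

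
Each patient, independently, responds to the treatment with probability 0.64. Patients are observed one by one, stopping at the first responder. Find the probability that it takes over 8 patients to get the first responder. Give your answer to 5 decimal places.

Y = number of patients to the first success; geometric, p = 0.64.
P(Y > 8) = P(first 8 all fail) = (1−p)^8 = 0.0002821

0.00028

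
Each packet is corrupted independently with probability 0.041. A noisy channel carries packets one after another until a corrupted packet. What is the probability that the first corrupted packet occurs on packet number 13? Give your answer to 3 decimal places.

0.025

Geometric (trials to first success), p = 0.041.
P(Y = 13) = (1−p)^12 · p = 0.60509 · 0.041 = 0.02481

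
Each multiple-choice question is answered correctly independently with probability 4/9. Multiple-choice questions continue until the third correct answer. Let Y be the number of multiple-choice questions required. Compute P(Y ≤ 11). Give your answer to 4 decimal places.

Finishing within 11 multiple-choice questions ⇔ at least 3 successes in the first 11. With X ~ Binomial(11, 0.444444), P(Y ≤ 11) = 1 − P(X ≤ 2).
  k=0: C(11,0)·0.444444^0·0.555556^11 = 0.001556
  k=1: C(11,1)·0.444444^1·0.555556^10 = 0.013693
  k=2: C(11,2)·0.444444^2·0.555556^9 = 0.054770
1 − 0.070019 = 0.929981

0.9300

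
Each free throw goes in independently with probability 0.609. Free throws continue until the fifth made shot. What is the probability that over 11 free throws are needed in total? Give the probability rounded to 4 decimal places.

Needing more than 11 free throws ⇔ fewer than 5 successes in the first 11. With X ~ Binomial(11, 0.609), P(Y > 11) = P(X ≤ 4).
  k=0: C(11,0)·0.609^0·0.391^11 = 0.000033
  k=1: C(11,1)·0.609^1·0.391^10 = 0.000559
  k=2: C(11,2)·0.609^2·0.391^9 = 0.004357
  k=3: C(11,3)·0.609^3·0.391^8 = 0.020359
  k=4: C(11,4)·0.609^4·0.391^7 = 0.063419
P(X ≤ 4) = 0.088727

0.0887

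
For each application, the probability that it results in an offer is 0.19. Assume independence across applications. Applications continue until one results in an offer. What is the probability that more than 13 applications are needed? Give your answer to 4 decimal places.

0.0646

Y = number of applications to the first success; geometric, p = 0.19.
P(Y > 13) = P(first 13 all fail) = (1−p)^13 = 0.064611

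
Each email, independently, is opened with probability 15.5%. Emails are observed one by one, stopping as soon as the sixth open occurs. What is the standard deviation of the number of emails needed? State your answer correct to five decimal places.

14.52688

Y = total emails until the sixth success; negative binomial with r=6, p=0.155.
SD(Y) = √[r(1−p)/p²] = √(211.0301769) = 14.5268777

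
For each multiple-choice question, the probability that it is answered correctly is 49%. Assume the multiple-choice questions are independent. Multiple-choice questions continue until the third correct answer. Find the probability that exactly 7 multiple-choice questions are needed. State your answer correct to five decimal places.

0.11939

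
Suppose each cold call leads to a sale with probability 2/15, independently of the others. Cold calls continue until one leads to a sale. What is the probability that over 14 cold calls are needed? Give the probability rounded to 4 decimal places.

Y = number of cold calls to the first success; geometric, p = 0.133333.
P(Y > 14) = P(first 14 all fail) = (1−p)^14 = 0.134874

0.1349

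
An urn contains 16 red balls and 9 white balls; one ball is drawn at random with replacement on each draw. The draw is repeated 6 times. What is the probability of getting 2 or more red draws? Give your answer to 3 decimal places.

0.975

X ~ Binomial(6, 0.64); P(X ≥ 2) = Σ C(6,k) p^k (1−p)^(6−k) over k:
  k=2: C(6,2)·0.64^2·0.36^4 = 0.10320
  k=3: C(6,3)·0.64^3·0.36^3 = 0.24461
  k=4: C(6,4)·0.64^4·0.36^2 = 0.32615
  k=5: C(6,5)·0.64^5·0.36^1 = 0.23193
  k=6: C(6,6)·0.64^6·0.36^0 = 0.06872
Total = 0.97460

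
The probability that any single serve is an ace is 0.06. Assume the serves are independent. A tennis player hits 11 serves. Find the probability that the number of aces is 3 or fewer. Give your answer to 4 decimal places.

X ~ Binomial(11, 0.06); P(X ≤ 3) = Σ C(11,k) p^k (1−p)^(11−k) over k:
  k=0: C(11,0)·0.06^0·0.94^11 = 0.506298
  k=1: C(11,1)·0.06^1·0.94^10 = 0.355486
  k=2: C(11,2)·0.06^2·0.94^9 = 0.113453
  k=3: C(11,3)·0.06^3·0.94^8 = 0.021725
Total = 0.996962

0.9970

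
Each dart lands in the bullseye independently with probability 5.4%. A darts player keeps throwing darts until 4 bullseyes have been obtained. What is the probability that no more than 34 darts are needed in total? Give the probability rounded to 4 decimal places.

0.1091

Finishing within 34 darts ⇔ at least 4 successes in the first 34. With X ~ Binomial(34, 0.054), P(Y ≤ 34) = 1 − P(X ≤ 3).
  k=0: C(34,0)·0.054^0·0.946^34 = 0.151460
  k=1: C(34,1)·0.054^1·0.946^33 = 0.293955
  k=2: C(34,2)·0.054^2·0.946^32 = 0.276864
  k=3: C(34,3)·0.054^3·0.946^31 = 0.168577
1 − 0.890856 = 0.109144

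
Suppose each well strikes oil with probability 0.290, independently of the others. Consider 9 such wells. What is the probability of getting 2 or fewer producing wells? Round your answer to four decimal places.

0.4898

X ~ Binomial(9, 0.29); P(X ≤ 2) = Σ C(9,k) p^k (1−p)^(9−k) over k:
  k=0: C(9,0)·0.29^0·0.71^9 = 0.045849
  k=1: C(9,1)·0.29^1·0.71^8 = 0.168542
  k=2: C(9,2)·0.29^2·0.71^7 = 0.275364
Total = 0.489754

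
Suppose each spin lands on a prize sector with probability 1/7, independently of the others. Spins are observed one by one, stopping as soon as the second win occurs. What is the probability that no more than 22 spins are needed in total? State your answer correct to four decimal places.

0.8429

Finishing within 22 spins ⇔ at least 2 successes in the first 22. With X ~ Binomial(22, 0.142857), P(Y ≤ 22) = 1 − P(X ≤ 1).
  k=0: C(22,0)·0.142857^0·0.857143^22 = 0.033664
  k=1: C(22,1)·0.142857^1·0.857143^21 = 0.123436
1 − 0.157100 = 0.842900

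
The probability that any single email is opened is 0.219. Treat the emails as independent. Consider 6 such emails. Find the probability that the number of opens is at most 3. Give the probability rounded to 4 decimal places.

X ~ Binomial(6, 0.219); P(X ≤ 3) = Σ C(6,k) p^k (1−p)^(6−k) over k:
  k=0: C(6,0)·0.219^0·0.781^6 = 0.226937
  k=1: C(6,1)·0.219^1·0.781^5 = 0.381813
  k=2: C(6,2)·0.219^2·0.781^4 = 0.267660
  k=3: C(6,3)·0.219^3·0.781^3 = 0.100073
Total = 0.976483

0.9765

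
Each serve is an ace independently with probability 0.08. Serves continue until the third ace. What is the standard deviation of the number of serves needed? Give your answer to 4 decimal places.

20.7666

Y = total serves until the third success; negative binomial with r=3, p=0.08.
SD(Y) = √[r(1−p)/p²] = √(431.250000) = 20.766560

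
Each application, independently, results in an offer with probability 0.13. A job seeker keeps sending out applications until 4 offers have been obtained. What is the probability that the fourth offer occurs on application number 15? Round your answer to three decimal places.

0.022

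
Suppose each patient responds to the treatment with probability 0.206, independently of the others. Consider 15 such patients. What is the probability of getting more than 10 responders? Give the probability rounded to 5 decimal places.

0.00002

X ~ Binomial(15, 0.206); P(X ≥ 11) = Σ C(15,k) p^k (1−p)^(15−k) over k:
  k=11: C(15,11)·0.206^11·0.794^4 = 0.0000154
  k=12: C(15,12)·0.206^12·0.794^3 = 0.0000013
  k=13: C(15,13)·0.206^13·0.794^2 = 0.0000001
  k=14: C(15,14)·0.206^14·0.794^1 = 0.0000000
  k=15: C(15,15)·0.206^15·0.794^0 = 0.0000000
Total = 0.0000168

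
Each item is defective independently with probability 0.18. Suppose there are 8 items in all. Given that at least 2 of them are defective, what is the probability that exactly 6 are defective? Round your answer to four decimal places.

0.0015

X ~ Binomial(8, 0.18). Want P(X=6 | X≥2) = P(X=6) / P(X≥2).
P(X=6) = C(8,6)·0.18^6·0.82^2 = 0.000640
P(X≥2) = 1 − 0.204414 − 0.358971 = 0.436615
Ratio = 0.000640 / 0.436615 = 0.001467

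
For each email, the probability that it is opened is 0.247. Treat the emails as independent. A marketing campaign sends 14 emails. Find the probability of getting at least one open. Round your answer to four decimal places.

0.9812

P(at least one) = 1 − P(none) = 1 − (1 − 0.247)^14
= 1 − 0.018842 = 0.981158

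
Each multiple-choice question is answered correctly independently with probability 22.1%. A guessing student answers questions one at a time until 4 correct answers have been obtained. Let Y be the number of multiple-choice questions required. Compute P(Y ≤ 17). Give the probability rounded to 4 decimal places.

Finishing within 17 multiple-choice questions ⇔ at least 4 successes in the first 17. With X ~ Binomial(17, 0.221), P(Y ≤ 17) = 1 − P(X ≤ 3).
  k=0: C(17,0)·0.221^0·0.779^17 = 0.014326
  k=1: C(17,1)·0.221^1·0.779^16 = 0.069094
  k=2: C(17,2)·0.221^2·0.779^15 = 0.156814
  k=3: C(17,3)·0.221^3·0.779^14 = 0.222439
1 − 0.462673 = 0.537327

0.5373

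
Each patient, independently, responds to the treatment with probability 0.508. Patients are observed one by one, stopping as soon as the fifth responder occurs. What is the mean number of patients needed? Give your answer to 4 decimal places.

9.8425

Y = total patients until the fifth success; negative binomial with r=5, p=0.508.
E[Y] = r / p = 5 / 0.508 = 9.842520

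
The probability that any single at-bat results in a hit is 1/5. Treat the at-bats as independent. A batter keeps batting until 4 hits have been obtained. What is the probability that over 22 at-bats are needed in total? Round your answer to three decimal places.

0.332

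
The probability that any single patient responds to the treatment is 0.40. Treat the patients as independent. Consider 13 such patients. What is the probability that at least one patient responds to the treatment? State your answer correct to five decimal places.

P(at least one) = 1 − P(none) = 1 − (1 − 0.40)^13
= 1 − 0.0013061 = 0.9986939

0.99869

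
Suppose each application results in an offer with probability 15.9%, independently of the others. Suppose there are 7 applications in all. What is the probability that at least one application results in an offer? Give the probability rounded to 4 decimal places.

0.7024

P(at least one) = 1 − P(none) = 1 − (1 − 0.159)^7
= 1 − 0.297558 = 0.702442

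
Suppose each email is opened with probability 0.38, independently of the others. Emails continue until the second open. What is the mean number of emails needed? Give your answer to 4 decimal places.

5.2632

Y = total emails until the second success; negative binomial with r=2, p=0.38.
E[Y] = r / p = 2 / 0.38 = 5.263158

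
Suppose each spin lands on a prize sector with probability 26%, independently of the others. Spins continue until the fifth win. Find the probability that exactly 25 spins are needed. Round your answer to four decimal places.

Y = trial on which the fifth success occurs; negative binomial, r=5, p=0.26.
P(Y=25) = C(24,4) · p^5 · (1−p)^20
= 10626 · 0.0011881 · 0.0024246 = 0.030611

0.0306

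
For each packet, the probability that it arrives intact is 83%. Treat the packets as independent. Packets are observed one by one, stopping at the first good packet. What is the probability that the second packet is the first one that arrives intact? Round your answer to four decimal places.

Geometric (trials to first success), p = 0.83.
P(Y = 2) = (1−p)^1 · p = 0.17 · 0.83 = 0.141100

0.1411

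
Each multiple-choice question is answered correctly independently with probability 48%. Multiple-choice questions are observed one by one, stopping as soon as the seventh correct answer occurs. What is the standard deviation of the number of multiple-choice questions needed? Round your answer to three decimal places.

Y = total multiple-choice questions until the seventh success; negative binomial with r=7, p=0.48.
SD(Y) = √[r(1−p)/p²] = √(15.79861) = 3.97475

3.975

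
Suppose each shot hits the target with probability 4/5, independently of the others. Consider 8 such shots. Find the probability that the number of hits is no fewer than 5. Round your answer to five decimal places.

0.94372

X ~ Binomial(8, 0.80); P(X ≥ 5) = Σ C(8,k) p^k (1−p)^(8−k) over k:
  k=5: C(8,5)·0.80^5·0.20^3 = 0.1468006
  k=6: C(8,6)·0.80^6·0.20^2 = 0.2936013
  k=7: C(8,7)·0.80^7·0.20^1 = 0.3355443
  k=8: C(8,8)·0.80^8·0.20^0 = 0.1677722
Total = 0.9437184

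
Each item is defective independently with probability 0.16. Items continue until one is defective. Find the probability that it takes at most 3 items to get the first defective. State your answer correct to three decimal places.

0.407

Y = number of items to the first success; geometric, p = 0.16.
P(Y ≤ 3) = 1 − (1−p)^3 = 1 − 0.59270 = 0.40730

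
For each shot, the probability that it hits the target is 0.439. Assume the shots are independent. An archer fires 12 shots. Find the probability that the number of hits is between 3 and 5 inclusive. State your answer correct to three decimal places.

X ~ Binomial(12, 0.439); P(3 ≤ X ≤ 5) = Σ C(12,k) p^k (1−p)^(12−k) over k:
  k=3: C(12,3)·0.439^3·0.561^9 = 0.10244
  k=4: C(12,4)·0.439^4·0.561^8 = 0.18037
  k=5: C(12,5)·0.439^5·0.561^7 = 0.22583
Total = 0.50865

0.509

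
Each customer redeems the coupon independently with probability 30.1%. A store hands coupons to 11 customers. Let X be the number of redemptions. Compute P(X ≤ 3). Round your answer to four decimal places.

0.5666

X ~ Binomial(11, 0.301); P(X ≤ 3) = Σ C(11,k) p^k (1−p)^(11−k) over k:
  k=0: C(11,0)·0.301^0·0.699^11 = 0.019465
  k=1: C(11,1)·0.301^1·0.699^10 = 0.092200
  k=2: C(11,2)·0.301^2·0.699^9 = 0.198514
  k=3: C(11,3)·0.301^3·0.699^8 = 0.256449
Total = 0.566627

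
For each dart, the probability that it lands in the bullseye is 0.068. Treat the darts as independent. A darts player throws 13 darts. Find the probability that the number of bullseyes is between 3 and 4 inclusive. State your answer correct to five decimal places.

X ~ Binomial(13, 0.068); P(3 ≤ X ≤ 4) = Σ C(13,k) p^k (1−p)^(13−k) over k:
  k=3: C(13,3)·0.068^3·0.932^10 = 0.0444684
  k=4: C(13,4)·0.068^4·0.932^9 = 0.0081112
Total = 0.0525796

0.05258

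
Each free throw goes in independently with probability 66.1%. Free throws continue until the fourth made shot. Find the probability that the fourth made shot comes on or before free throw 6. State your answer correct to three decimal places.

Finishing within 6 free throws ⇔ at least 4 successes in the first 6. With X ~ Binomial(6, 0.661), P(Y ≤ 6) = 1 − P(X ≤ 3).
  k=0: C(6,0)·0.661^0·0.339^6 = 0.00152
  k=1: C(6,1)·0.661^1·0.339^5 = 0.01776
  k=2: C(6,2)·0.661^2·0.339^4 = 0.08656
  k=3: C(6,3)·0.661^3·0.339^3 = 0.22503
1 − 0.33086 = 0.66914

0.669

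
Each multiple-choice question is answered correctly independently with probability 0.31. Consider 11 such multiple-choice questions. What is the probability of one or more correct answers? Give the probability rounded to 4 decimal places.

0.9831

P(at least one) = 1 − P(none) = 1 − (1 − 0.31)^11
= 1 − 0.016879 = 0.983121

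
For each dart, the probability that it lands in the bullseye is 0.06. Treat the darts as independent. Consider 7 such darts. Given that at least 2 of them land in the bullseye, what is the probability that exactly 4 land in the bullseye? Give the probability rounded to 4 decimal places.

0.0061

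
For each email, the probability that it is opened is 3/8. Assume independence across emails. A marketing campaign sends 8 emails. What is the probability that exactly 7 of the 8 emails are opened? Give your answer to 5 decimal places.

0.00521

X ~ Binomial(n=8, p=0.375).
P(X=7) = C(8,7) · p^7 · (1−p)^1
= 8 · 0.0010428 · 0.625 = 0.0052142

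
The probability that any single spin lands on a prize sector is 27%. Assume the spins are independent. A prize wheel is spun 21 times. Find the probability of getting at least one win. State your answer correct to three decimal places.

P(at least one) = 1 − P(none) = 1 − (1 − 0.27)^21
= 1 − 0.00135 = 0.99865

0.999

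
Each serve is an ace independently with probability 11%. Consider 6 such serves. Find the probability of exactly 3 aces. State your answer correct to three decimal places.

0.019

X ~ Binomial(n=6, p=0.11).
P(X=3) = C(6,3) · p^3 · (1−p)^3
= 20 · 0.001331 · 0.70497 = 0.01877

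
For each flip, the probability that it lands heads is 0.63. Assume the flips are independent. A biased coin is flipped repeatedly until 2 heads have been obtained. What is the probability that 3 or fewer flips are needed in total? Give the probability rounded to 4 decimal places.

0.6906

Finishing within 3 flips ⇔ at least 2 successes in the first 3. With X ~ Binomial(3, 0.63), P(Y ≤ 3) = 1 − P(X ≤ 1).
  k=0: C(3,0)·0.63^0·0.37^3 = 0.050653
  k=1: C(3,1)·0.63^1·0.37^2 = 0.258741
1 − 0.309394 = 0.690606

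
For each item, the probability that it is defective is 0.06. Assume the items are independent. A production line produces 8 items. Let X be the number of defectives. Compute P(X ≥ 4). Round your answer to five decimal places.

X ~ Binomial(8, 0.06); P(X ≥ 4) = Σ C(8,k) p^k (1−p)^(8−k) over k:
  k=4: C(8,4)·0.06^4·0.94^4 = 0.0007083
  k=5: C(8,5)·0.06^5·0.94^3 = 0.0000362
  k=6: C(8,6)·0.06^6·0.94^2 = 0.0000012
  k=7: C(8,7)·0.06^7·0.94^1 = 0.0000000
  k=8: C(8,8)·0.06^8·0.94^0 = 0.0000000
Total = 0.0007456

0.00075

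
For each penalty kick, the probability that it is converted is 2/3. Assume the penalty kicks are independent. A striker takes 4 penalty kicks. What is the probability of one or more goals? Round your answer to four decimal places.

P(at least one) = 1 − P(none) = 1 − (1 − 0.666667)^4
= 1 − 0.012346 = 0.987654

0.9877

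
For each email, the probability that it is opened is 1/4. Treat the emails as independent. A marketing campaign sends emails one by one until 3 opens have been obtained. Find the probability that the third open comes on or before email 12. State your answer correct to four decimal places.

Finishing within 12 emails ⇔ at least 3 successes in the first 12. With X ~ Binomial(12, 0.25), P(Y ≤ 12) = 1 − P(X ≤ 2).
  k=0: C(12,0)·0.25^0·0.75^12 = 0.031676
  k=1: C(12,1)·0.25^1·0.75^11 = 0.126705
  k=2: C(12,2)·0.25^2·0.75^10 = 0.232293
1 − 0.390675 = 0.609325

0.6093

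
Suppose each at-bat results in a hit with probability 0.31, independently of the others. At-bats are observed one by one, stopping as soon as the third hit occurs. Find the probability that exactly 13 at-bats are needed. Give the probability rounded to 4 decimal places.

0.0481

Y = trial on which the third success occurs; negative binomial, r=3, p=0.31.
P(Y=13) = C(12,2) · p^3 · (1−p)^10
= 66 · 0.029791 · 0.024462 = 0.048097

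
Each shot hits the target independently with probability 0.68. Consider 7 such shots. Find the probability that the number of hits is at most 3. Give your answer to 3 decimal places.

X ~ Binomial(7, 0.68); P(X ≤ 3) = Σ C(7,k) p^k (1−p)^(7−k) over k:
  k=0: C(7,0)·0.68^0·0.32^7 = 0.00034
  k=1: C(7,1)·0.68^1·0.32^6 = 0.00511
  k=2: C(7,2)·0.68^2·0.32^5 = 0.03258
  k=3: C(7,3)·0.68^3·0.32^4 = 0.11540
Total = 0.15343

0.153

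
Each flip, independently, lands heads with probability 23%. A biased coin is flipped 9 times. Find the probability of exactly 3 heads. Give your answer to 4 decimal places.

0.2130

X ~ Binomial(n=9, p=0.23).
P(X=3) = C(9,3) · p^3 · (1−p)^6
= 84 · 0.012167 · 0.20842 = 0.213014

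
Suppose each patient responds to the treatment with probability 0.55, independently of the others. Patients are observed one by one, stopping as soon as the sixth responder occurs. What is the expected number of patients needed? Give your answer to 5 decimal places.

10.90909

Y = total patients until the sixth success; negative binomial with r=6, p=0.55.
E[Y] = r / p = 6 / 0.55 = 10.9090909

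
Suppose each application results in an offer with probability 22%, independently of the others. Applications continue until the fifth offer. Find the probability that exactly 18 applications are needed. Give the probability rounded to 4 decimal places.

Y = trial on which the fifth success occurs; negative binomial, r=5, p=0.22.
P(Y=18) = C(17,4) · p^5 · (1−p)^13
= 2380 · 0.00051536 · 0.039558 = 0.048520

0.0485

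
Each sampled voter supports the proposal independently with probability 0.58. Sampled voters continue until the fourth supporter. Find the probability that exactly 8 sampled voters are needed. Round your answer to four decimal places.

0.1232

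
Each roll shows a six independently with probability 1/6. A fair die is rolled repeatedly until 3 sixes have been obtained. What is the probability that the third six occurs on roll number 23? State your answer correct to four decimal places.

0.0279

Y = trial on which the third success occurs; negative binomial, r=3, p=0.166667.
P(Y=23) = C(22,2) · p^3 · (1−p)^20
= 231 · 0.0046296 · 0.026084 = 0.027895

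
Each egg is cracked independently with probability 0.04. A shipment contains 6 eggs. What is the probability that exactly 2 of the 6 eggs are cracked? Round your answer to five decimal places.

X ~ Binomial(n=6, p=0.04).
P(X=2) = C(6,2) · p^2 · (1−p)^4
= 15 · 0.0016 · 0.84935 = 0.0203843

0.02038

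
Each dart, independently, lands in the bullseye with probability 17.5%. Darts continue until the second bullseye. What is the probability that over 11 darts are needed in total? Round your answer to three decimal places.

0.402

Needing more than 11 darts ⇔ fewer than 2 successes in the first 11. With X ~ Binomial(11, 0.175), P(Y > 11) = P(X ≤ 1).
  k=0: C(11,0)·0.175^0·0.825^11 = 0.12050
  k=1: C(11,1)·0.175^1·0.825^10 = 0.28117
P(X ≤ 1) = 0.40167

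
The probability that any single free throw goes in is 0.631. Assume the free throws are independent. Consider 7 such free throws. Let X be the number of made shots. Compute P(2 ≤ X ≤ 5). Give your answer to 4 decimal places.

0.7850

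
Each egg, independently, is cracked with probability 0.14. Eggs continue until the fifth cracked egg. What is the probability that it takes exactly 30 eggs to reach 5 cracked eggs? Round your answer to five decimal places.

0.02943

Y = trial on which the fifth success occurs; negative binomial, r=5, p=0.14.
P(Y=30) = C(29,4) · p^5 · (1−p)^25
= 23751 · 5.3782e-05 · 0.023039 = 0.0294295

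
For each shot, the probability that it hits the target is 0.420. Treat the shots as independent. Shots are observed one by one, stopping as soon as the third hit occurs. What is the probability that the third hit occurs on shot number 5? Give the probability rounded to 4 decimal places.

Y = trial on which the third success occurs; negative binomial, r=3, p=0.42.
P(Y=5) = C(4,2) · p^3 · (1−p)^2
= 6 · 0.074088 · 0.3364 = 0.149539

0.1495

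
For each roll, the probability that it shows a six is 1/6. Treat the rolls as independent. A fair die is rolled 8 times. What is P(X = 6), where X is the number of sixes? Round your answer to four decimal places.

X ~ Binomial(n=8, p=0.166667).
P(X=6) = C(8,6) · p^6 · (1−p)^2
= 28 · 2.1433e-05 · 0.69444 = 0.000417

0.0004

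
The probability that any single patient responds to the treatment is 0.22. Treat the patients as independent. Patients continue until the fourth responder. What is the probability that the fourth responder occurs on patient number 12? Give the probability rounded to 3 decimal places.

0.053

Y = trial on which the fourth success occurs; negative binomial, r=4, p=0.22.
P(Y=12) = C(11,3) · p^4 · (1−p)^8
= 165 · 0.0023426 · 0.13701 = 0.05296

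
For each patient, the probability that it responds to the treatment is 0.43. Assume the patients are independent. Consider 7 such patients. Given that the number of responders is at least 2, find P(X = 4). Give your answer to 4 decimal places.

X ~ Binomial(7, 0.43). Want P(X=4 | X≥2) = P(X=4) / P(X≥2).
P(X=4) = C(7,4)·0.43^4·0.57^3 = 0.221598
P(X≥2) = 1 − 0.019549 − 0.103232 = 0.877219
Ratio = 0.221598 / 0.877219 = 0.252615

0.2526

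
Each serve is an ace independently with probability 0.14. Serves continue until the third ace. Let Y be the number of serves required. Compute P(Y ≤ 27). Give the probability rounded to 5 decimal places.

0.74957

Finishing within 27 serves ⇔ at least 3 successes in the first 27. With X ~ Binomial(27, 0.14), P(Y ≤ 27) = 1 − P(X ≤ 2).
  k=0: C(27,0)·0.14^0·0.86^27 = 0.0170396
  k=1: C(27,1)·0.14^1·0.86^26 = 0.0748948
  k=2: C(27,2)·0.14^2·0.86^25 = 0.1584982
1 − 0.2504326 = 0.7495674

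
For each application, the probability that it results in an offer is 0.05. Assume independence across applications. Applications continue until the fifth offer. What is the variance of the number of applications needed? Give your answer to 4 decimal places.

Y = total applications until the fifth success; negative binomial with r=5, p=0.05.
Var(Y) = r(1−p)/p² = 5·0.95 / 0.05² = 1900.000000

1900.0000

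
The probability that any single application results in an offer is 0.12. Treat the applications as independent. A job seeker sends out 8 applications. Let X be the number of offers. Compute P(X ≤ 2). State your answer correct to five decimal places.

0.93921

X ~ Binomial(8, 0.12); P(X ≤ 2) = Σ C(8,k) p^k (1−p)^(8−k) over k:
  k=0: C(8,0)·0.12^0·0.88^8 = 0.3596345
  k=1: C(8,1)·0.12^1·0.88^7 = 0.3923286
  k=2: C(8,2)·0.12^2·0.88^6 = 0.1872477
Total = 0.9392108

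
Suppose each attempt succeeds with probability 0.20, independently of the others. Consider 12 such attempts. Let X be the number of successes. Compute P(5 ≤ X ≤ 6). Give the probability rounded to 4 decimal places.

X ~ Binomial(12, 0.20); P(5 ≤ X ≤ 6) = Σ C(12,k) p^k (1−p)^(12−k) over k:
  k=5: C(12,5)·0.20^5·0.80^7 = 0.053150
  k=6: C(12,6)·0.20^6·0.80^6 = 0.015502
Total = 0.068652

0.0687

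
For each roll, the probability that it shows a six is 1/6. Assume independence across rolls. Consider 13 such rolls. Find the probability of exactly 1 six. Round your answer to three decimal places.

0.243

X ~ Binomial(n=13, p=0.166667).
P(X=1) = C(13,1) · p^1 · (1−p)^12
= 13 · 0.16667 · 0.11216 = 0.24301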